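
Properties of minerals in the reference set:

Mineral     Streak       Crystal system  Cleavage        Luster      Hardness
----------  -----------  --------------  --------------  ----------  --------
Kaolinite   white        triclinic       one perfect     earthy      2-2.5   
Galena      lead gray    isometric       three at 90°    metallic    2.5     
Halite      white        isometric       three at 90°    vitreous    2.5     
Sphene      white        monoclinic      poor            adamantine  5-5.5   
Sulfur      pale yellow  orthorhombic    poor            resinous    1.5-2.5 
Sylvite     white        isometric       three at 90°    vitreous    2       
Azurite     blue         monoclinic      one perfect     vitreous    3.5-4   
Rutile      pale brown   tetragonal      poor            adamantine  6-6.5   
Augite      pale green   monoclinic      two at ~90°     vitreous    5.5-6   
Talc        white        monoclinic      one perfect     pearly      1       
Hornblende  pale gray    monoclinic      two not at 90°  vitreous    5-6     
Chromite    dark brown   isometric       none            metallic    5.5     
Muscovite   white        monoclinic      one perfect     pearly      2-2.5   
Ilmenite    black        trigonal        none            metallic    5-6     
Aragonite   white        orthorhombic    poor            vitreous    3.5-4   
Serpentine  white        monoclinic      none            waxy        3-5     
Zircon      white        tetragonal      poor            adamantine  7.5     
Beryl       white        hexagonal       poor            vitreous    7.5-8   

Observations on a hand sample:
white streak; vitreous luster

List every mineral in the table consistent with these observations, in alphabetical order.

White streak: narrows the field to Kaolinite, Halite, Sphene, Sylvite, Talc, Muscovite, Aragonite, Serpentine, Zircon, Beryl.
Vitreous luster: narrows the field to Halite, Sylvite, Aragonite, Beryl.
Remaining candidates: Aragonite, Beryl, Halite, Sylvite.

Aragonite, Beryl, Halite, Sylvite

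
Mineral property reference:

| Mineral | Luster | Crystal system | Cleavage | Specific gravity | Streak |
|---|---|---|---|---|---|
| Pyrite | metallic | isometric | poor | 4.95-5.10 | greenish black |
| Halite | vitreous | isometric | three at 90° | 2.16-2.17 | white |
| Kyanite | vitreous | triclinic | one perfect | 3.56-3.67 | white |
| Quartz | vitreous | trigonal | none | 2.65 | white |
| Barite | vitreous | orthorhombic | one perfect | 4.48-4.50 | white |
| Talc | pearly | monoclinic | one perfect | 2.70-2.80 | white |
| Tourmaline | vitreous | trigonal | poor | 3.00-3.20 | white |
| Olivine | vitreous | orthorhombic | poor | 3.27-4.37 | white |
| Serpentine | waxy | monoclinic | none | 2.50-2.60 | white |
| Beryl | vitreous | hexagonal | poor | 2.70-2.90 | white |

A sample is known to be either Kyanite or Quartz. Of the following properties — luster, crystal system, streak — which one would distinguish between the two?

Luster: both vitreous — same for both.
Crystal system: Kyanite triclinic, Quartz trigonal — these differ.
Streak: both white — same for both.
Only crystal system differs between Kyanite and Quartz among the listed tests.

crystal system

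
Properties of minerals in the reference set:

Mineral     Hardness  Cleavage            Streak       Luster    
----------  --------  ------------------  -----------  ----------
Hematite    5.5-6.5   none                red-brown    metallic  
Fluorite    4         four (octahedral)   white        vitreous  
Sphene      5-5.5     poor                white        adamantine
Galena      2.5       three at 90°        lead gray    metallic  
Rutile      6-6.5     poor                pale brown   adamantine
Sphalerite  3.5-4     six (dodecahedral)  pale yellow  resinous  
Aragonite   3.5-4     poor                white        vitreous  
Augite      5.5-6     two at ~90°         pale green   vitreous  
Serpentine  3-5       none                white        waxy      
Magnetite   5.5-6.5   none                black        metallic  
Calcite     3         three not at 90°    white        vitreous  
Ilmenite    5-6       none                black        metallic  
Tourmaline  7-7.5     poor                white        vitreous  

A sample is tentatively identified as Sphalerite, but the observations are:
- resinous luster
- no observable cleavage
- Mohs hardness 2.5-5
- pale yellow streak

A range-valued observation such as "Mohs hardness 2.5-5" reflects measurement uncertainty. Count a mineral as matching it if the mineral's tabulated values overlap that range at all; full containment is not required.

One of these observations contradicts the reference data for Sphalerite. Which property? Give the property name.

cleavage

Resinous luster: Sphalerite has resinous luster — within range.
No observable cleavage: Sphalerite has cleavage six (dodecahedral) — does not match.
Mohs hardness 2.5-5: Sphalerite has hardness 3.5-4 — within range.
Pale yellow streak: Sphalerite has pale yellow streak — within range.
Only the cleavage is inconsistent.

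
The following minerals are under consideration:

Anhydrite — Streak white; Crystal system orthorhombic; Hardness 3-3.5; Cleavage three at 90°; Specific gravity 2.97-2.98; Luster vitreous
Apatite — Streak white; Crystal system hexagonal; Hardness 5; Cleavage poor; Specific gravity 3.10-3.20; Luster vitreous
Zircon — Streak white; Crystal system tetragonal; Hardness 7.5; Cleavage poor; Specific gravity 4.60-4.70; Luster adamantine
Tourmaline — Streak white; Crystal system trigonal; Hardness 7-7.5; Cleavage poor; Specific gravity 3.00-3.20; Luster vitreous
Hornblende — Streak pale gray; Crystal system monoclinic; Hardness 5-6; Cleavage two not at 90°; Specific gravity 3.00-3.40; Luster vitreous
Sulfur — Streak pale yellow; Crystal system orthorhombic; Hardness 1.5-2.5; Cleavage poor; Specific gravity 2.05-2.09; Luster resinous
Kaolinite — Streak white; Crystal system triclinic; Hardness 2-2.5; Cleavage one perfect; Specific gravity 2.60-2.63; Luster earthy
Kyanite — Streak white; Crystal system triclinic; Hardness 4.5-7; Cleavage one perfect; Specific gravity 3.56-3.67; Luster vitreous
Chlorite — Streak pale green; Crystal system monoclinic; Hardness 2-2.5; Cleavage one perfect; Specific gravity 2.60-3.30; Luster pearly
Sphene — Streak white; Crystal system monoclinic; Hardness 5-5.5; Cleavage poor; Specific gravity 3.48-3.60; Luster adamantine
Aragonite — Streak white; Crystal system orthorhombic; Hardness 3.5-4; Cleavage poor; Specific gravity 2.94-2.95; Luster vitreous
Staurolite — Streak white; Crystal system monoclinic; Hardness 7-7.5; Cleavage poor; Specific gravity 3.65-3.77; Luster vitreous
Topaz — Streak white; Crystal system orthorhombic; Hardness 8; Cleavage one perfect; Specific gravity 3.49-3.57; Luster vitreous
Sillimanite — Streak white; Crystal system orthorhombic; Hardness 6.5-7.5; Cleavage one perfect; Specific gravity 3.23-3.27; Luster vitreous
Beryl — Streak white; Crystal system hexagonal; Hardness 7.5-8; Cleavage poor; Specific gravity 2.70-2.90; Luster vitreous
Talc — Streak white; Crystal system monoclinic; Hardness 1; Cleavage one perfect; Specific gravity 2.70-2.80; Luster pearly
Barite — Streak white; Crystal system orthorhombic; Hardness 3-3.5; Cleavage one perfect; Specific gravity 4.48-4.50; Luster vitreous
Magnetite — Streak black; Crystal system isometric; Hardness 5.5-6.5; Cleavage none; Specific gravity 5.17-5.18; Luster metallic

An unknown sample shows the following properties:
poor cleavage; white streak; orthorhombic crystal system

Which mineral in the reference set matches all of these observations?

Aragonite

Poor cleavage — Apatite, Zircon, Tourmaline, Sulfur, Sphene, Aragonite, Staurolite, Beryl remain.
White streak eliminates Sulfur.
Orthorhombic crystal system — only Aragonite remains.
Only Aragonite satisfies all observations.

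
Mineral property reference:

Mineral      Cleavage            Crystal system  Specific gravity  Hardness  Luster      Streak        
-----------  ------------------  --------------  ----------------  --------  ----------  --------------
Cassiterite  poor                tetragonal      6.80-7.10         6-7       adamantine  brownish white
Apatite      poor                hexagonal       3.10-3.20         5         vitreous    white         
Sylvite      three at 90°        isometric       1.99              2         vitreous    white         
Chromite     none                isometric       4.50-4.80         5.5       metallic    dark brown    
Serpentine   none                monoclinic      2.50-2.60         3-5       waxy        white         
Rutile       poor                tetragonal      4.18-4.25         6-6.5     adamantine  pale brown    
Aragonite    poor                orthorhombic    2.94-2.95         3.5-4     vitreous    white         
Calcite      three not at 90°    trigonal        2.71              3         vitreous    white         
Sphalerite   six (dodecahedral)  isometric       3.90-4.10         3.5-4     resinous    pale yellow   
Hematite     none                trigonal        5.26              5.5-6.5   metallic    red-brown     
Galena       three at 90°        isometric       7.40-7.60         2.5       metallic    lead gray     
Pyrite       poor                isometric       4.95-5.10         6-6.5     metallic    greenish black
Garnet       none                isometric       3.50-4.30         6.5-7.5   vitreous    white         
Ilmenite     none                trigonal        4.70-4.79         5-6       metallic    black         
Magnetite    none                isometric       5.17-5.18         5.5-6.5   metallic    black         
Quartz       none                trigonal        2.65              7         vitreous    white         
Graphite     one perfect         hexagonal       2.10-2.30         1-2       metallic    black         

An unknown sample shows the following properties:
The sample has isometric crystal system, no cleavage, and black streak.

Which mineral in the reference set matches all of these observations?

Isometric crystal system: leaves Sylvite, Chromite, Sphalerite, Galena, Pyrite, Garnet, Magnetite.
No cleavage: only Chromite, Garnet, Magnetite remain.
Black streak: leaves Magnetite.
Only Magnetite satisfies all observations.

Magnetite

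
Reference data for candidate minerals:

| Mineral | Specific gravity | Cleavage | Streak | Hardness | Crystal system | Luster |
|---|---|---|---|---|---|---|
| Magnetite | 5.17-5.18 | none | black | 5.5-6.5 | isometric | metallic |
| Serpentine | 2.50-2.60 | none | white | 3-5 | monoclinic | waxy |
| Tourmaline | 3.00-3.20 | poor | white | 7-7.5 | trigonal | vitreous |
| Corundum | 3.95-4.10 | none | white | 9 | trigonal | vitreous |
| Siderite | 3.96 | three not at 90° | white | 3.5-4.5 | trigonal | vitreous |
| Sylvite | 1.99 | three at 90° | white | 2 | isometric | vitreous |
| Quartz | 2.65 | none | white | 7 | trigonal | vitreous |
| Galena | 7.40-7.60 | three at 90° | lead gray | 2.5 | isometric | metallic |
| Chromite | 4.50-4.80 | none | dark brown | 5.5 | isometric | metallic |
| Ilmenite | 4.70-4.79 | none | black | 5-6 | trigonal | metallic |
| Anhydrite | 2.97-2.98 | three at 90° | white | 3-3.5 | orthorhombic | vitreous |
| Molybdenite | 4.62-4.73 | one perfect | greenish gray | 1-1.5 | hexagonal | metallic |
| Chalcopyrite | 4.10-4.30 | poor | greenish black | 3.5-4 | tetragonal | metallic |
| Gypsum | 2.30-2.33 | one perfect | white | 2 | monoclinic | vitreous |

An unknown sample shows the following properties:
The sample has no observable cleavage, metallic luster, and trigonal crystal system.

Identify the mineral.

Ilmenite

No observable cleavage: only Magnetite, Serpentine, Corundum, Quartz, Chromite, Ilmenite remain.
Metallic luster eliminates Serpentine, Corundum, Quartz.
Trigonal crystal system: Ilmenite remains.
Only Ilmenite satisfies all observations.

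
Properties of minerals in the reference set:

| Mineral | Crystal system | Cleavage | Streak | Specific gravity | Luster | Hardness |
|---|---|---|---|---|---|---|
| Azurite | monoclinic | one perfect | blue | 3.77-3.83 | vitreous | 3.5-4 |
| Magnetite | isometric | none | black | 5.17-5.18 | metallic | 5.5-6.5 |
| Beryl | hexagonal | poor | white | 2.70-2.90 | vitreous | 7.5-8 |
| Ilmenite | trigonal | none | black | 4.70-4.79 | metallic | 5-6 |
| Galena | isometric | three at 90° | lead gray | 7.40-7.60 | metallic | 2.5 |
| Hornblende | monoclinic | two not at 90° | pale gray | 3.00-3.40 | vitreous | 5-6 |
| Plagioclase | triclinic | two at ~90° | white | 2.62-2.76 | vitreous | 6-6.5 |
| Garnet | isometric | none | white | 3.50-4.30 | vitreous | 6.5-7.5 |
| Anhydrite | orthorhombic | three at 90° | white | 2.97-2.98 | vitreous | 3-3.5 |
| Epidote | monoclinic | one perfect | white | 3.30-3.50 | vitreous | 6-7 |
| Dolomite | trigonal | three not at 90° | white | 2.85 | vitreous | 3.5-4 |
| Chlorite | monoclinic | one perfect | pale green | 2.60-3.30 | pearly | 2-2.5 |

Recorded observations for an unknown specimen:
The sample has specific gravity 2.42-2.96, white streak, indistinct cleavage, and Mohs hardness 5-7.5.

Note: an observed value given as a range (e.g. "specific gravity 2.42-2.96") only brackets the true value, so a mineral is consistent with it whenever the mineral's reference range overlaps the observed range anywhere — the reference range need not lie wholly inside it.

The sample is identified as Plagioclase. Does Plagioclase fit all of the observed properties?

Inconsistent

Specific gravity 2.42-2.96 — fits Plagioclase (SG 2.62-2.76).
White streak — fits Plagioclase (white streak).
Indistinct cleavage — Plagioclase has cleavage two at ~90°; which does not match.
Mohs hardness 5-7.5 — fits Plagioclase (hardness 6-6.5).
Cleavage alone is enough to reject Plagioclase.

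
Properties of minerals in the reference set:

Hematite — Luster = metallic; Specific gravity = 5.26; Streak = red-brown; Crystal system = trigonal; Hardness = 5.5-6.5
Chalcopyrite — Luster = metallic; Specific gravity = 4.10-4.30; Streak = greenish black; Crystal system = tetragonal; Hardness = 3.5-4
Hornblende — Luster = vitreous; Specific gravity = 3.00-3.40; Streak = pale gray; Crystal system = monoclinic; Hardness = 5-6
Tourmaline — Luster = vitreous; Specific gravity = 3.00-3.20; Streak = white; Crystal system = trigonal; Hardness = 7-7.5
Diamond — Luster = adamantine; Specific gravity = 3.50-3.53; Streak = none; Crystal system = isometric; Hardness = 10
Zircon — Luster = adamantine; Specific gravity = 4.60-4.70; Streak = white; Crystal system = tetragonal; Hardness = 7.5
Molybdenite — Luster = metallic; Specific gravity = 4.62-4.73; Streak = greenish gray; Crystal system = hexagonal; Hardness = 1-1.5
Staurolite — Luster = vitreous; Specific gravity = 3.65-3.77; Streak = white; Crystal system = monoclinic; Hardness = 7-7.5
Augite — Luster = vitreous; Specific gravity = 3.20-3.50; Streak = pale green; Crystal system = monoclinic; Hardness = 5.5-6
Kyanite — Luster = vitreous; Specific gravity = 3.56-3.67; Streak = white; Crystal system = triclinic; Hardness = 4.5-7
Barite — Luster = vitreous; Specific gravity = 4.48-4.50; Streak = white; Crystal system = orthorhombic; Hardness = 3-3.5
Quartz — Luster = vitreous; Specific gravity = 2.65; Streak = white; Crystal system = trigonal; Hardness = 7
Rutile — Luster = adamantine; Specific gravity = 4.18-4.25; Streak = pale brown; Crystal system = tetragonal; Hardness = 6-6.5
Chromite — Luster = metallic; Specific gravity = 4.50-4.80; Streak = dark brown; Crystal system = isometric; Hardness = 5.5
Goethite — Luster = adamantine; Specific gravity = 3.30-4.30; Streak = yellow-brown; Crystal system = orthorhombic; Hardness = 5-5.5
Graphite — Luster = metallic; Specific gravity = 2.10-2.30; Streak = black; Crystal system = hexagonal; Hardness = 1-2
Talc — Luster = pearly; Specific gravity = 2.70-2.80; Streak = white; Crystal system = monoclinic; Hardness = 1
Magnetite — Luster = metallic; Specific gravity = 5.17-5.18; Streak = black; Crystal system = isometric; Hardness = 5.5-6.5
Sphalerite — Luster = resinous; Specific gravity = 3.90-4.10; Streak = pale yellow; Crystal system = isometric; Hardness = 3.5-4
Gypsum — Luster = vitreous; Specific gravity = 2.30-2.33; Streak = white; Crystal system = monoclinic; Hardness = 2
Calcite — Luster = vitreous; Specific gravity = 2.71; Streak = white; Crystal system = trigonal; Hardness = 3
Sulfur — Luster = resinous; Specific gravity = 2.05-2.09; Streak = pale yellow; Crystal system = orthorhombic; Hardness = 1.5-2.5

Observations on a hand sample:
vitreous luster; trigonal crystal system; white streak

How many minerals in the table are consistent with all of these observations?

Vitreous luster — only Hornblende, Tourmaline, Staurolite, Augite, Kyanite, Barite, Quartz, Gypsum, Calcite remain.
Trigonal crystal system — Tourmaline, Quartz, Calcite remain.
White streak — no further eliminations.
Consistent with every observation: Calcite, Quartz, Tourmaline.
That is 3 minerals.

3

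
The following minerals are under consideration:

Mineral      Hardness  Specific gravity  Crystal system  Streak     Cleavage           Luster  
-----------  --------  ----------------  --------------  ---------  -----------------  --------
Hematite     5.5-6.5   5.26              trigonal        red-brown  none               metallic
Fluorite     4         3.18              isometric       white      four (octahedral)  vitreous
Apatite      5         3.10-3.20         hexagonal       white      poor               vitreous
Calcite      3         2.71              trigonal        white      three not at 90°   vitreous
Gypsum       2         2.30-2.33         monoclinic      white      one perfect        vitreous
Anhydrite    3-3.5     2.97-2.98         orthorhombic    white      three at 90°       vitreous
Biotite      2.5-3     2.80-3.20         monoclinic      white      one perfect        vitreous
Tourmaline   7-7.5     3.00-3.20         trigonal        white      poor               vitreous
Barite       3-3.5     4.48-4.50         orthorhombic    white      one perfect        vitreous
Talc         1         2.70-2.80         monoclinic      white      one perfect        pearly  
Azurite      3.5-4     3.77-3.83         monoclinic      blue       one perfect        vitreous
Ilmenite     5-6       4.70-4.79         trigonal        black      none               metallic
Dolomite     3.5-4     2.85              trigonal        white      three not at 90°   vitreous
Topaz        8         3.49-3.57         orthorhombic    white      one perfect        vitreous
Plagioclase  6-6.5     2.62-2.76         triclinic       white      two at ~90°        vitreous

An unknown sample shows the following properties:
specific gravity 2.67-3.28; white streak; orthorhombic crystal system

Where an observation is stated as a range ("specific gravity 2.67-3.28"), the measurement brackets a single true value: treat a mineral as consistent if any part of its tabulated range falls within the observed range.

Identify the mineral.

Specific gravity 2.67-3.28 excludes Hematite, Gypsum, Barite, Azurite, Ilmenite, Topaz.
White streak: every remaining candidate is consistent.
Orthorhombic crystal system: narrows the field to Anhydrite.
The only mineral consistent with every observation is Anhydrite.

Anhydrite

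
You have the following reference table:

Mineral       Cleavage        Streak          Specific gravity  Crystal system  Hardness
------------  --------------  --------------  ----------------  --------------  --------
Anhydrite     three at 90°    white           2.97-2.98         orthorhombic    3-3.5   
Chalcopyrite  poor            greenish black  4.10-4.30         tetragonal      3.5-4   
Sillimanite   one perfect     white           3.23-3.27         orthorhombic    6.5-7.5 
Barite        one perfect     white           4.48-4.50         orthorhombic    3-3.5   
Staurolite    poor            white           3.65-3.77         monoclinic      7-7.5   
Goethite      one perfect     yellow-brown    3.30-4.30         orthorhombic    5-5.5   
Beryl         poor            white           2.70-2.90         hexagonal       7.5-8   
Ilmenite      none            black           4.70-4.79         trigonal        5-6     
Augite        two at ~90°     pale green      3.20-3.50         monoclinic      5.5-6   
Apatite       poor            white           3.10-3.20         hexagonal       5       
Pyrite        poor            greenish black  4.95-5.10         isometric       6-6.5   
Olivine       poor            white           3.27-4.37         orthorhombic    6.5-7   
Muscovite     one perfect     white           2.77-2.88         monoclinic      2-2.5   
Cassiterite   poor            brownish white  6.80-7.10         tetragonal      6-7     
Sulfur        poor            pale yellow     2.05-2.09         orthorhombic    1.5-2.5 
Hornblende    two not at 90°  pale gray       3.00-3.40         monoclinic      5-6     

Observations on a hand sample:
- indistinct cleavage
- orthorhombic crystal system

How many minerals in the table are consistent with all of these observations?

2

Indistinct cleavage: narrows the field to Chalcopyrite, Staurolite, Beryl, Apatite, Pyrite, Olivine, Cassiterite, Sulfur.
Orthorhombic crystal system: Olivine, Sulfur remain.
The minerals that satisfy all observations are Olivine, Sulfur.
That is 2 minerals.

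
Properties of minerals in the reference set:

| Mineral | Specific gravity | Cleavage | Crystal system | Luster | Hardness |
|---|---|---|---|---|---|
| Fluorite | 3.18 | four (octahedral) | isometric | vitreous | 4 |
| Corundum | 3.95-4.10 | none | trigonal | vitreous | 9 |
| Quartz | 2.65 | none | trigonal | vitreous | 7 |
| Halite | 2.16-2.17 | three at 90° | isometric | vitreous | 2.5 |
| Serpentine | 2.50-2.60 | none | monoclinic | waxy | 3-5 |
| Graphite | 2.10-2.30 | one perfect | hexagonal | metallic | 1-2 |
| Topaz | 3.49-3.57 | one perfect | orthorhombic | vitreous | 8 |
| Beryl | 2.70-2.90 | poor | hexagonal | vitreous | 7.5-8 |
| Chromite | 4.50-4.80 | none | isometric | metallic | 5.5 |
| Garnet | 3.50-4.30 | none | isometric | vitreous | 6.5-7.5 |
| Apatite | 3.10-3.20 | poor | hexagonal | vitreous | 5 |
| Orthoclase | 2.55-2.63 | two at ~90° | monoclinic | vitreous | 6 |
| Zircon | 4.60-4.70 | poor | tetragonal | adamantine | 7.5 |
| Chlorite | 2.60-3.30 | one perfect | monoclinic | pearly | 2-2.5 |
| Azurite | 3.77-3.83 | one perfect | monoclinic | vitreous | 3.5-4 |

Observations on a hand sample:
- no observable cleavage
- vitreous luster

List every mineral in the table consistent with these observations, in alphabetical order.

No observable cleavage — leaves Corundum, Quartz, Serpentine, Chromite, Garnet.
Vitreous luster rules out Serpentine, Chromite.
The minerals that satisfy all observations are Corundum, Garnet, Quartz.

Corundum, Garnet, Quartz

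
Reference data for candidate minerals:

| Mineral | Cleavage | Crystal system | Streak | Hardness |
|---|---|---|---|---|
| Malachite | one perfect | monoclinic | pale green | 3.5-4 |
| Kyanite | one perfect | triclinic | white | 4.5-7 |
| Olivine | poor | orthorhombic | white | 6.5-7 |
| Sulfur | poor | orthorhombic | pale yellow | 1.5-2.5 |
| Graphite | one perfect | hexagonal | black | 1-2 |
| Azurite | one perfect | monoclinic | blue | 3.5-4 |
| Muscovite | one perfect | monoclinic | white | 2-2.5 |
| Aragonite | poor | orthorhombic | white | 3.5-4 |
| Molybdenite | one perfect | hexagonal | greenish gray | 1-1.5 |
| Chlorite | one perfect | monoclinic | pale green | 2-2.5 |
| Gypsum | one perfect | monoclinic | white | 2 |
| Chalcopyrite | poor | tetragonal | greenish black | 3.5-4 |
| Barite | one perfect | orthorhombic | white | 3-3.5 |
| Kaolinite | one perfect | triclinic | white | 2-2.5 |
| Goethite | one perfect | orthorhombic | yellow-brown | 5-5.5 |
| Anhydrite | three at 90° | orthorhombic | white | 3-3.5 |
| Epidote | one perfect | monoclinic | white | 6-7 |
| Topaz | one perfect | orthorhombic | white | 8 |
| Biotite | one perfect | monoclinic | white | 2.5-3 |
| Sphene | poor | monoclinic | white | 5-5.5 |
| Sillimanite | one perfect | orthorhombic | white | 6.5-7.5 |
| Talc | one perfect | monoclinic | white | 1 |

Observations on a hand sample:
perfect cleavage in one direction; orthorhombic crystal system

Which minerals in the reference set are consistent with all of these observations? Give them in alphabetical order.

Perfect cleavage in one direction is inconsistent with Olivine, Sulfur, Aragonite, Chalcopyrite, Anhydrite, Sphene.
Orthorhombic crystal system — Barite, Goethite, Topaz, Sillimanite remain.
Consistent with every observation: Barite, Goethite, Sillimanite, Topaz.

Barite, Goethite, Sillimanite, Topaz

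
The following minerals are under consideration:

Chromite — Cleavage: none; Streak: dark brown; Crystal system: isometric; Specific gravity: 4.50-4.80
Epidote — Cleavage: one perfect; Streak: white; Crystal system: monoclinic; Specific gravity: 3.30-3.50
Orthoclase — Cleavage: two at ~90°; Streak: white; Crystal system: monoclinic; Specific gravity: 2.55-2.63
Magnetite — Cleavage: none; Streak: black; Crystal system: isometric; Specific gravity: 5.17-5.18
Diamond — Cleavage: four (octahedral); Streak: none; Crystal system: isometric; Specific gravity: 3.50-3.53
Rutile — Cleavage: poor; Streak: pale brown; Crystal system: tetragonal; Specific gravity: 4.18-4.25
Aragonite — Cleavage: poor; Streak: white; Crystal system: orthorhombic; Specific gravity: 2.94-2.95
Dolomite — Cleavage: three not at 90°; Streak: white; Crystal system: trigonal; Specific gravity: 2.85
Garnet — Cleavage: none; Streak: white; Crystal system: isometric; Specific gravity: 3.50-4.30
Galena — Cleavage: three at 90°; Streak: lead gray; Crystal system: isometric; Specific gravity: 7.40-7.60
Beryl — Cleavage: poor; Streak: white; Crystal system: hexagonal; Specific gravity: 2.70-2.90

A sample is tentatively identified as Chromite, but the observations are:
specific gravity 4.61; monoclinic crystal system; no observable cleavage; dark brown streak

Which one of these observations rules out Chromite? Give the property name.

Specific gravity 4.61: Chromite has SG 4.50-4.80 — within range.
Monoclinic crystal system: Chromite has isometric system — outside the reference range.
No observable cleavage: Chromite has cleavage none — within range.
Dark brown streak: Chromite has dark brown streak — within range.
Only the crystal system is inconsistent.

crystal system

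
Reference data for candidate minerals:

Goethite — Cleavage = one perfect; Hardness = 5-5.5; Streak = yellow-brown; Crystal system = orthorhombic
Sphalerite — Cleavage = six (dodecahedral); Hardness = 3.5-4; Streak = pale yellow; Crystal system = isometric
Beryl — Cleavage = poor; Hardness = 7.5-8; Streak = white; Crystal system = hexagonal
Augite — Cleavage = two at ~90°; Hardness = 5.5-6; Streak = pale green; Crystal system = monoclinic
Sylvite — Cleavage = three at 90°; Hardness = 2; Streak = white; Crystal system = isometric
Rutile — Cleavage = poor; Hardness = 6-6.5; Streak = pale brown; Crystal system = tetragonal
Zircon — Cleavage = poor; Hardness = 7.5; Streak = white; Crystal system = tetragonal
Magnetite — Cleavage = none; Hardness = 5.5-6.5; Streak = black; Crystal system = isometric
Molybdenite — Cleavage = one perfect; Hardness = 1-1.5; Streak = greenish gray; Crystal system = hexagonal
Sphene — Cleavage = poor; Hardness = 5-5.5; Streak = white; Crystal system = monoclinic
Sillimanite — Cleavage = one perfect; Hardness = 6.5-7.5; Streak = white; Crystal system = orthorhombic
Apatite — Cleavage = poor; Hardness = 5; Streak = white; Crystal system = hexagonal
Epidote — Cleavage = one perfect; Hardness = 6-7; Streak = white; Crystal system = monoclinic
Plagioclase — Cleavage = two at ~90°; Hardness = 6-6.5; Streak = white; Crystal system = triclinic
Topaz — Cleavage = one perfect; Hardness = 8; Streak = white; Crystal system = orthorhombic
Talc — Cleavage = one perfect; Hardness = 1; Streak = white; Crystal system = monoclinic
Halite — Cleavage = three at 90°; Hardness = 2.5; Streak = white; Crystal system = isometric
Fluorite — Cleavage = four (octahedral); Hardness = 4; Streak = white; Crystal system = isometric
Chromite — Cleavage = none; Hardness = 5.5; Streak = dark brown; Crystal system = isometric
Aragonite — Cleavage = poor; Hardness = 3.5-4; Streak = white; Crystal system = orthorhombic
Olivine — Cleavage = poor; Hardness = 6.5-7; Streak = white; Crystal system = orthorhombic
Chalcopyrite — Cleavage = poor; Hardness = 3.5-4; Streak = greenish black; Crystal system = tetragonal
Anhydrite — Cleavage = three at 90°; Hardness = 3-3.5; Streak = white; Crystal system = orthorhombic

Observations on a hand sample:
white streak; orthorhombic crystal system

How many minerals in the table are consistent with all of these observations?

5

White streak: only Beryl, Sylvite, Zircon, Sphene, Sillimanite, Apatite, Epidote, Plagioclase, Topaz, Talc, Halite, Fluorite, Aragonite, Olivine, Anhydrite remain.
Orthorhombic crystal system: only Sillimanite, Topaz, Aragonite, Olivine, Anhydrite remain.
Remaining candidates: Anhydrite, Aragonite, Olivine, Sillimanite, Topaz.
That is 5 minerals.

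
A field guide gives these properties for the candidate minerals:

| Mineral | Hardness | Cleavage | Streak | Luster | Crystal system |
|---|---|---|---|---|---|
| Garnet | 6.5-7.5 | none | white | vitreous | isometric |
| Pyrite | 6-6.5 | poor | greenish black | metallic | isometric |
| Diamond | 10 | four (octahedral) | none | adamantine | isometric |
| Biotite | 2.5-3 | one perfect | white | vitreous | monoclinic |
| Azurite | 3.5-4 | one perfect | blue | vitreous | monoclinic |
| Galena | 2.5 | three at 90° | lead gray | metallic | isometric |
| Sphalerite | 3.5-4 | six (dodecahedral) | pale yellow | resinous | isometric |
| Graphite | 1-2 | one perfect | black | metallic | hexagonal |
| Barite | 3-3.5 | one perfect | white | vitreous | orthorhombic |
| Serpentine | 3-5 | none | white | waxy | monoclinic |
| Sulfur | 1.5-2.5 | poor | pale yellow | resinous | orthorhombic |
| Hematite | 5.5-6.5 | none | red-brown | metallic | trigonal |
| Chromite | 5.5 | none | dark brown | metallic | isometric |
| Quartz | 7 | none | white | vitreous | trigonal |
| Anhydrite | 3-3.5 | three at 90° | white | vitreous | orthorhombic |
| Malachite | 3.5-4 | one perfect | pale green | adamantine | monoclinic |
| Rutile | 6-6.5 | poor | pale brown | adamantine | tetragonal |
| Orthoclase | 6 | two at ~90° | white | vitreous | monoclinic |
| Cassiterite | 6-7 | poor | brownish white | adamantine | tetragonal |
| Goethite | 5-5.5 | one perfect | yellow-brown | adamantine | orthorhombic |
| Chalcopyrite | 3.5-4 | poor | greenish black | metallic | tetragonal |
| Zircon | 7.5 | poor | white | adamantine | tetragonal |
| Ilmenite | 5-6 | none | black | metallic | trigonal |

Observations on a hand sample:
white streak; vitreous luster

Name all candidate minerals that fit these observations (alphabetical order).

White streak: only Garnet, Biotite, Barite, Serpentine, Quartz, Anhydrite, Orthoclase, Zircon remain.
Vitreous luster rules out Serpentine, Zircon.
Consistent with every observation: Anhydrite, Barite, Biotite, Garnet, Orthoclase, Quartz.

Anhydrite, Barite, Biotite, Garnet, Orthoclase, Quartz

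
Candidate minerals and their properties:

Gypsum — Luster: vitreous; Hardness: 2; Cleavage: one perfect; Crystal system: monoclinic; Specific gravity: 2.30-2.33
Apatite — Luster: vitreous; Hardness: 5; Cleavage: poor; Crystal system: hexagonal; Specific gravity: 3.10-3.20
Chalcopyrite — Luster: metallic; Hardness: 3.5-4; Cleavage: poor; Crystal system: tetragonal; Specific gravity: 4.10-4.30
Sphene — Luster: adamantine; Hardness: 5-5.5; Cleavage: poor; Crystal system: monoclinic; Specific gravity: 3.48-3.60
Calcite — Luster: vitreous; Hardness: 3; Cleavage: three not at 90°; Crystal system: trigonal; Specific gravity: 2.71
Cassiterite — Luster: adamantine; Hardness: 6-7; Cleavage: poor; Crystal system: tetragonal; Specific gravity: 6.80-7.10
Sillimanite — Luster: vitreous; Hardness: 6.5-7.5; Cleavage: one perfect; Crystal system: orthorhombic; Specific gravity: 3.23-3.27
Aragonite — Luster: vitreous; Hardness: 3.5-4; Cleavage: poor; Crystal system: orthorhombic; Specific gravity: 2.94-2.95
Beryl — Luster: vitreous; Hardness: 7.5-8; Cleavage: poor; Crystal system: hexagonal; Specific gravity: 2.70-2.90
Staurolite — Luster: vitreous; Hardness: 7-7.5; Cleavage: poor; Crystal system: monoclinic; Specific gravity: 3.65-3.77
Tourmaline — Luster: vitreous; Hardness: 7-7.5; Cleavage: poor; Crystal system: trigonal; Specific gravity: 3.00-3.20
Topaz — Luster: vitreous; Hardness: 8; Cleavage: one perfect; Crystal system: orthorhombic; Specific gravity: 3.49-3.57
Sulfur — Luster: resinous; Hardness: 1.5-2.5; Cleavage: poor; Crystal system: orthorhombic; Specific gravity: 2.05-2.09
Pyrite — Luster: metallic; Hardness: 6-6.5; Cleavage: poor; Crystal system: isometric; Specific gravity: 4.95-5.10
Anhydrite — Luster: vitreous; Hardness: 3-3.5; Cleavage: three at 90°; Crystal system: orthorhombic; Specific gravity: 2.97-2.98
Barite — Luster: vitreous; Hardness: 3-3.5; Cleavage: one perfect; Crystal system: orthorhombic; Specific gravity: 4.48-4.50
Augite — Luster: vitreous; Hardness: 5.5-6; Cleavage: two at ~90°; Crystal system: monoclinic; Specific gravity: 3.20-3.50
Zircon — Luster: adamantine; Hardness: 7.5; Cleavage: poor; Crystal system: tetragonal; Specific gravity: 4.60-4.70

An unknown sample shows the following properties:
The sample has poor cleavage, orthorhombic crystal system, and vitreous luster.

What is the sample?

Aragonite

Poor cleavage — leaves Apatite, Chalcopyrite, Sphene, Cassiterite, Aragonite, Beryl, Staurolite, Tourmaline, Sulfur, Pyrite, Zircon.
Orthorhombic crystal system — only Aragonite, Sulfur remain.
Vitreous luster excludes Sulfur.
Only Aragonite satisfies all observations.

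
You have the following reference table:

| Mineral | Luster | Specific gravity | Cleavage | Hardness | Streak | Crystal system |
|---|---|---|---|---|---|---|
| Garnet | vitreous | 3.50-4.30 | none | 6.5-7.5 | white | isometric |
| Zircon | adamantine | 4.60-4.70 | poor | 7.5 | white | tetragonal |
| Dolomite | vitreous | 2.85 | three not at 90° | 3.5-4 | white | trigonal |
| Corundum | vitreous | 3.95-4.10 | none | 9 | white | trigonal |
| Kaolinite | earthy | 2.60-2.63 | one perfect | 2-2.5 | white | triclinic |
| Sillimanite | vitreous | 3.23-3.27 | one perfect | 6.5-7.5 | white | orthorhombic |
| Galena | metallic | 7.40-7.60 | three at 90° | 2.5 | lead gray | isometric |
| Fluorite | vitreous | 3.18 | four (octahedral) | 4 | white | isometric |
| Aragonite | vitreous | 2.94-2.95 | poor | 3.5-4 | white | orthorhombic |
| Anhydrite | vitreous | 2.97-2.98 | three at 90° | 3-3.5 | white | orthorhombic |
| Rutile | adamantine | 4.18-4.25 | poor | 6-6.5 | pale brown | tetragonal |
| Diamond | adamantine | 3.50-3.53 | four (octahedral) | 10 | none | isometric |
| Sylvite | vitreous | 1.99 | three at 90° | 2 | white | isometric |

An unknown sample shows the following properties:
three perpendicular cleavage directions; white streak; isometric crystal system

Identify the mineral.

Sylvite

Three perpendicular cleavage directions — leaves Galena, Anhydrite, Sylvite.
White streak is inconsistent with Galena.
Isometric crystal system excludes Anhydrite.
Only Sylvite satisfies all observations.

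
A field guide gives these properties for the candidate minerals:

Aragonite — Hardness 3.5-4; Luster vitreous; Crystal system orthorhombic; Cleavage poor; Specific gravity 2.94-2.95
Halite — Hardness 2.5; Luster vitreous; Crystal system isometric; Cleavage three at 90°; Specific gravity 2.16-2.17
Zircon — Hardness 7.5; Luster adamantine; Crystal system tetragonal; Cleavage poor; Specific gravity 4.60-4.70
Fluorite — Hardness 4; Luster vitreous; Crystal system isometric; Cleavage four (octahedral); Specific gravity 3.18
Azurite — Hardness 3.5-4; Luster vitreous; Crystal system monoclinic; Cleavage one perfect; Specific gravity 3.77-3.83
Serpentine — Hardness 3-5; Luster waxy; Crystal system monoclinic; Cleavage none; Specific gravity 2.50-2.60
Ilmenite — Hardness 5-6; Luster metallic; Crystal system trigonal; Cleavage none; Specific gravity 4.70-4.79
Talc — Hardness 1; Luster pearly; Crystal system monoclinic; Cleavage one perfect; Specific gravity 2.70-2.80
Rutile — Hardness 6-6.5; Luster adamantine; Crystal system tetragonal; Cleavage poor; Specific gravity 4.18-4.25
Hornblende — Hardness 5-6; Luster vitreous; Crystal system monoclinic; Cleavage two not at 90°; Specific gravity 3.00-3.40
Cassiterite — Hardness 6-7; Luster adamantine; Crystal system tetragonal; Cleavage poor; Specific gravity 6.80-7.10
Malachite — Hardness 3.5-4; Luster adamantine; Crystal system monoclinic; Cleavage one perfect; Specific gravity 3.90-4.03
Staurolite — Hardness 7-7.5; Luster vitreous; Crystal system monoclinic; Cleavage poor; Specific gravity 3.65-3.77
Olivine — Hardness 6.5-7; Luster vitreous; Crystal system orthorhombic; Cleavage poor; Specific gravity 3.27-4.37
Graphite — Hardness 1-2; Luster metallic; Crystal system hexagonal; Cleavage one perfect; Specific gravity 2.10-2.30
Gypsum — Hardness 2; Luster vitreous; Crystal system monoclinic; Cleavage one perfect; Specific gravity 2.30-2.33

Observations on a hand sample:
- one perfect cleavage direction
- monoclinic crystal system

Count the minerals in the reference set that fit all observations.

One perfect cleavage direction — narrows the field to Azurite, Talc, Malachite, Graphite, Gypsum.
Monoclinic crystal system excludes Graphite.
The minerals that satisfy all observations are Azurite, Gypsum, Malachite, Talc.
That is 4 minerals.

4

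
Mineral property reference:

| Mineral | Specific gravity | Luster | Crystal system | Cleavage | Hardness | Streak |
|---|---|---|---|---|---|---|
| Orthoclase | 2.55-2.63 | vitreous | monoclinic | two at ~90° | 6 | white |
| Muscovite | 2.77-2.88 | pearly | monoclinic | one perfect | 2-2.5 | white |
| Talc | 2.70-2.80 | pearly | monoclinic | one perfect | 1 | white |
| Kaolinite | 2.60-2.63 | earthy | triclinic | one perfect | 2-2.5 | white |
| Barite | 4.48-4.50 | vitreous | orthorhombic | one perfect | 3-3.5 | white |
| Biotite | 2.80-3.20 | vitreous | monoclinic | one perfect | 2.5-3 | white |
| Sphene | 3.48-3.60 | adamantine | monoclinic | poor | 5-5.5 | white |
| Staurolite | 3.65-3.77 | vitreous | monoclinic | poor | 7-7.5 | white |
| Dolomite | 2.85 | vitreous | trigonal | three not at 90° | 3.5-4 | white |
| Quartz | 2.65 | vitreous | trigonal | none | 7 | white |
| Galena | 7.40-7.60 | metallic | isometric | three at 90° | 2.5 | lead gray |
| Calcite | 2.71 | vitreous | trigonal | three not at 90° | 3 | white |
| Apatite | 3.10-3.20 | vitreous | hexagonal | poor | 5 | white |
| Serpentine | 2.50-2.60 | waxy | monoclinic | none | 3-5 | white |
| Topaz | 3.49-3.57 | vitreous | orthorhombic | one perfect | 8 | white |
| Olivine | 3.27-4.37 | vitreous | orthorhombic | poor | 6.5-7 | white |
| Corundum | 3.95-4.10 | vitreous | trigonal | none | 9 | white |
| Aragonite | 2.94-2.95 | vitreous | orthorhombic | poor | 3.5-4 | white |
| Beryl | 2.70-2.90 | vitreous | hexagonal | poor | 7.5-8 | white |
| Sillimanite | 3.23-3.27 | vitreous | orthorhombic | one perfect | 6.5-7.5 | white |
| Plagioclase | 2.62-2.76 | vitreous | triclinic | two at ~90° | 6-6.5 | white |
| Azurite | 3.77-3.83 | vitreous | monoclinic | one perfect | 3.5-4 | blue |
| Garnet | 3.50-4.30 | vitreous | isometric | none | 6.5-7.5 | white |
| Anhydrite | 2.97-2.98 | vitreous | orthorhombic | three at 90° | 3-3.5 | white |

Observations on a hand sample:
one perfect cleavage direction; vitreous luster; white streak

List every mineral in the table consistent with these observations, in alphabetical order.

One perfect cleavage direction — narrows the field to Muscovite, Talc, Kaolinite, Barite, Biotite, Topaz, Sillimanite, Azurite.
Vitreous luster excludes Muscovite, Talc, Kaolinite.
White streak rules out Azurite.
Consistent with every observation: Barite, Biotite, Sillimanite, Topaz.

Barite, Biotite, Sillimanite, Topaz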